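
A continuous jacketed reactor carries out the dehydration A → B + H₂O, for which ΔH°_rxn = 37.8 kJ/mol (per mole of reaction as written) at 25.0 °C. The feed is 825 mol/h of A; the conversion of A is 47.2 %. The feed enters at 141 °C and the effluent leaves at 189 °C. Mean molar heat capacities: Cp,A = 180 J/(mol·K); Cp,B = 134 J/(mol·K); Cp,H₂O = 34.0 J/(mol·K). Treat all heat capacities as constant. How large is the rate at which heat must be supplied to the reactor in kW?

Extent of reaction ξ = 0.472 × 825 = 389.4 mol/h
Reaction term: ξ·ΔH°_rxn = 389.4 × 37.8 = 14719 kJ/h
Sensible, feed 141→25 °C: -17226 kJ/h
Outlet flows (mol/h): A 435.6, B 389.4, H₂O 389.4
Sensible, products 25→189 °C: 23588 kJ/h
Q = ΔH = 21081 kJ/h = 5.8558 kW
Heat supplied = 5.8558 kW

Q_in = 5.86 kW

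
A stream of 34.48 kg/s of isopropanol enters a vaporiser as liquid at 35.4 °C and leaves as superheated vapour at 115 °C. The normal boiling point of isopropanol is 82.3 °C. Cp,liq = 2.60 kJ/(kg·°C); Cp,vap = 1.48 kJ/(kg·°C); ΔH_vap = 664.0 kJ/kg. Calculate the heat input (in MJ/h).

liquid 35.4→82.3 °C: 121.94 kJ/kg
vaporisation at 82.3 °C: 664 kJ/kg
vapour 82.3→115 °C: 48.396 kJ/kg
Δh = 121.94 + 664 + 48.396 = 834.34 kJ/kg
Q = ṁ·Δh = 34.48 kg/s × 834.34 kJ/kg = 28768 kJ/s
|Q| = 28768 kW = 103560 MJ/h

Q = 104000 MJ/h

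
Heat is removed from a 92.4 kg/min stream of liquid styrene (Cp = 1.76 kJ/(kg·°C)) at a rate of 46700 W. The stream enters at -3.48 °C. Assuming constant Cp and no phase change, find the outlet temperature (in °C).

T_out = -20.7 °C

Q = 46700 W = 2802 kJ/min
ΔT = Q/(ṁ·Cp) = 2802/(92.4×1.76) = 17.23 K
T_out = -3.48 − 17.23 = -20.71 °C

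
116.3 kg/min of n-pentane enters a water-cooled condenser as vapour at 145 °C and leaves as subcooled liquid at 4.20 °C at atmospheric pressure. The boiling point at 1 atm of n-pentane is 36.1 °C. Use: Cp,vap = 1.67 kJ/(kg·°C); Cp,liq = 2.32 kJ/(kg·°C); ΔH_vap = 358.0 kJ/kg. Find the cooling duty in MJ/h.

Q_c = 4280 MJ/h

vapour 145→36.1 °C: -181.86 kJ/kg
condensation at 36.1 °C: -358 kJ/kg
liquid 36.1→4.20 °C: -74.008 kJ/kg
Δh = -181.86 + -358 + -74.008 = -613.87 kJ/kg
Q = ṁ·Δh = 116.3 kg/min × -613.87 kJ/kg = -71393 kJ/min
|Q| = 1189.9 kW = 4283.6 MJ/h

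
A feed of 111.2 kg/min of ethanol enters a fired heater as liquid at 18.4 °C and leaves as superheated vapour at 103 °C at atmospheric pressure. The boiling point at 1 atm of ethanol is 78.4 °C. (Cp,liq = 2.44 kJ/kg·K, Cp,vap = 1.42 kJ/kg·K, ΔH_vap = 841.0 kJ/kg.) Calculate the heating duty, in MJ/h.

Q = 6820 MJ/h

liquid 18.4→78.4 °C: 146.4 kJ/kg
vaporisation at 78.4 °C: 841 kJ/kg
vapour 78.4→103 °C: 34.932 kJ/kg
Δh = 146.4 + 841 + 34.932 = 1022.3 kJ/kg
Q = ṁ·Δh = 111.2 kg/min × 1022.3 kJ/kg = 113680 kJ/min
|Q| = 1894.7 kW = 6821 MJ/h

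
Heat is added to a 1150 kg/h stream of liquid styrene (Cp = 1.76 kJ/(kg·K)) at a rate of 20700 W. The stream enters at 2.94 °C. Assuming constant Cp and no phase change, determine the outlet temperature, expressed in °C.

T_out = 39.8 °C

Q = 20700 W = 74520 kJ/h
ΔT = Q/(ṁ·Cp) = 74520/(1150×1.76) = 36.818 K
T_out = 2.94 + 36.818 = 39.758 °C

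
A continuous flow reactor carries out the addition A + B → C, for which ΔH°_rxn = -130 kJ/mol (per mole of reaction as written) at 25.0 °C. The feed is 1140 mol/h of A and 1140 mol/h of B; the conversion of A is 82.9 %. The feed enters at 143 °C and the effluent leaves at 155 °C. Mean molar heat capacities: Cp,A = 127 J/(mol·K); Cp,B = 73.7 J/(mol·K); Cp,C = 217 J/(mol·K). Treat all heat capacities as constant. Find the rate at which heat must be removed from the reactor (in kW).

Extent of reaction ξ = 0.829 × 1140 = 945.06 mol/h
Reaction term: ξ·ΔH°_rxn = 945.06 × -130 = -122860 kJ/h
Sensible, feed 143→25 °C: -26998 kJ/h
Outlet flows (mol/h): A 194.94, B 194.94, C 945.06
Sensible, products 25→155 °C: 31746 kJ/h
Q = ΔH = -118110 kJ/h = -32.808 kW
Heat removed = 32.808 kW

Q_out = 32.8 kW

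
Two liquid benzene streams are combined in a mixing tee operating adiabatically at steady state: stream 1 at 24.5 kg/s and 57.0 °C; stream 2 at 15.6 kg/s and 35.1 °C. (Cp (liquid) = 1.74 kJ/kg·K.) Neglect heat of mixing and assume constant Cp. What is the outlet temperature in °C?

T_out = 48.5 °C

Adiabatic, steady state ⇒ Σ ṁᵢCp,ᵢ(T_out − Tᵢ) = 0
T_out = Σ ṁᵢCp,ᵢTᵢ / Σ ṁᵢCp,ᵢ
      = 3382.7 / 69.774 = 48.48 °C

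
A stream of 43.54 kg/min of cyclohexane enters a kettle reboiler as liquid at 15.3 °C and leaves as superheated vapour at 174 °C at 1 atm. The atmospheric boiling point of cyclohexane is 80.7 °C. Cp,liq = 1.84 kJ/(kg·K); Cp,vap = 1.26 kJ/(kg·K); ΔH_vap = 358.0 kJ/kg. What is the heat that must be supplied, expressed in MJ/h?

Q = 1560 MJ/h

liquid 15.3→80.7 °C: 120.34 kJ/kg
vaporisation at 80.7 °C: 358 kJ/kg
vapour 80.7→174 °C: 117.56 kJ/kg
Δh = 120.34 + 358 + 117.56 = 595.89 kJ/kg
Q = ṁ·Δh = 43.54 kg/min × 595.89 kJ/kg = 25945 kJ/min
|Q| = 432.42 kW = 1556.7 MJ/h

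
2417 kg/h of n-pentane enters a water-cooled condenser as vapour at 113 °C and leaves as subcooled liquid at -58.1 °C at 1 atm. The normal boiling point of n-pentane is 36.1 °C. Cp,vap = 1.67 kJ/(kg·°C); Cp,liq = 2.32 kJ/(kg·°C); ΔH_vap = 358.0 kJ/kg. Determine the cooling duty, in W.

Q_c = 473000 W

vapour 113→36.1 °C: -128.42 kJ/kg
condensation at 36.1 °C: -358 kJ/kg
liquid 36.1→-58.1 °C: -218.54 kJ/kg
Δh = -128.42 + -358 + -218.54 = -704.97 kJ/kg
Q = ṁ·Δh = 2417 kg/h × -704.97 kJ/kg = -1.7039e+06 kJ/h
|Q| = 473.31 kW = 473310 W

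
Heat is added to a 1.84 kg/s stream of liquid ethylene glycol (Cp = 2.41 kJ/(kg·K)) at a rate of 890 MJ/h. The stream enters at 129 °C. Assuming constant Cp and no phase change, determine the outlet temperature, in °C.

Q = 890 MJ/h = 247.22 kJ/s
ΔT = Q/(ṁ·Cp) = 247.22/(1.84×2.41) = 55.751 K
T_out = 129 + 55.751 = 184.75 °C

T_out = 185 °C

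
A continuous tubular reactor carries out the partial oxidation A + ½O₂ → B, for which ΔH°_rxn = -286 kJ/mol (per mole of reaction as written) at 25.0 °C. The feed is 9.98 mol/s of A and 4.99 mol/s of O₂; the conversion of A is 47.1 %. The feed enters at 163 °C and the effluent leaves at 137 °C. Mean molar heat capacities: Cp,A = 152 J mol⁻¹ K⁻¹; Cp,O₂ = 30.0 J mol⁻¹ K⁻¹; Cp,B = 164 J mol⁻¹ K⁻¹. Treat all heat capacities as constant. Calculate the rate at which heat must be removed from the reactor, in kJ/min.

Extent of reaction ξ = 0.471 × 9.98 = 4.7006 mol/s
Reaction term: ξ·ΔH°_rxn = 4.7006 × -286 = -1344.4 kJ/s
Sensible, feed 163→25 °C: -230 kJ/s
Outlet flows (mol/s): A 5.2794, O₂ 2.6397, B 4.7006
Sensible, products 25→137 °C: 185.09 kJ/s
Q = ΔH = -1389.3 kJ/s = -1389.3 kW
Heat removed = 83357 kJ/min

Q_out = 83400 kJ/min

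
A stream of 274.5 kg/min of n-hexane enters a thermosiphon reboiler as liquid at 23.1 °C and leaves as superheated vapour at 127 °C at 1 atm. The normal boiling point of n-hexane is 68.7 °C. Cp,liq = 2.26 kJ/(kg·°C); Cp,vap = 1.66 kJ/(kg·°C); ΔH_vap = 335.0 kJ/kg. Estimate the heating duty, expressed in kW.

liquid 23.1→68.7 °C: 103.06 kJ/kg
vaporisation at 68.7 °C: 335 kJ/kg
vapour 68.7→127 °C: 96.778 kJ/kg
Δh = 103.06 + 335 + 96.778 = 534.83 kJ/kg
Q = ṁ·Δh = 274.5 kg/min × 534.83 kJ/kg = 146810 kJ/min
|Q| = 2446.9 kW

Q = 2450 kW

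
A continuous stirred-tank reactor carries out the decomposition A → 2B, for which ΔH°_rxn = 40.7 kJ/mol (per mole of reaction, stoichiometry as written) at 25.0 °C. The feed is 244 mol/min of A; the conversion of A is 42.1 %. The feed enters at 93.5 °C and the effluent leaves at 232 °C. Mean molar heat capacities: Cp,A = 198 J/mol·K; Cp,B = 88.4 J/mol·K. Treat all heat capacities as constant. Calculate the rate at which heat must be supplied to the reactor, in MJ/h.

Extent of reaction ξ = 0.421 × 244 = 102.72 mol/min
Reaction term: ξ·ΔH°_rxn = 102.72 × 40.7 = 4180.9 kJ/min
Sensible, feed 93.5→25 °C: -3309.4 kJ/min
Outlet flows (mol/min): A 141.28, B 205.45
Sensible, products 25→232 °C: 9549.8 kJ/min
Q = ΔH = 10421 kJ/min = 173.69 kW
Heat supplied = 625.28 MJ/h

Q_in = 625 MJ/h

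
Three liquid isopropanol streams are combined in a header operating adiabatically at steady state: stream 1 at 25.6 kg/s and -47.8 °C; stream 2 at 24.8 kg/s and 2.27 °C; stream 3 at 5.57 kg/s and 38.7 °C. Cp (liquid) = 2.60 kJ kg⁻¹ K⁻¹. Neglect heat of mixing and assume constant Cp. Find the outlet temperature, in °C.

Energy balance with Q = 0: Σ ṁᵢCp,ᵢ(T_out − Tᵢ) = 0
T_out = Σ ṁᵢCp,ᵢTᵢ / Σ ṁᵢCp,ᵢ
      = -2474.7 / 145.52 = -17.006 °C

T_out = -17.0 °C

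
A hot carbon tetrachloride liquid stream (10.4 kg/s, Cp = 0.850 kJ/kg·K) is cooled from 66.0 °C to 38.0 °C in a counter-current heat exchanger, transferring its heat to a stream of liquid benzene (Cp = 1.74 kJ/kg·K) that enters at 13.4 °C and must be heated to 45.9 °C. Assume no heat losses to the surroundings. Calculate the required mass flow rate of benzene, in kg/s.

Heat released by hot stream: Q = 10.4 × 0.850 × (66.0 − 38.0) = 247.52 kJ/s
Energy balance on cold side (adiabatic exchanger): Q = ṁ_c·Cp_c·(T_c,out − T_c,in)
ṁ_c = 247.52 / [1.74 × (45.9 − 13.4)] = 4.377 kg/s

ṁ_c = 4.38 kg/s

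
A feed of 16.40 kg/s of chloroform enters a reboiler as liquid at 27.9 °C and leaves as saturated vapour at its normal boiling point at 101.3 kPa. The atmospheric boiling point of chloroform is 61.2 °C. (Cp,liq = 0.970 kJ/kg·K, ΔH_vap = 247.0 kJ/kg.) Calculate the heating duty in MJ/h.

liquid 27.9→61.2 °C: 32.301 kJ/kg
vaporisation at 61.2 °C: 247 kJ/kg
Δh = 32.301 + 247 = 279.3 kJ/kg
Q = ṁ·Δh = 16.40 kg/s × 279.3 kJ/kg = 4580.5 kJ/s
|Q| = 4580.5 kW = 16490 MJ/h

Q = 16500 MJ/h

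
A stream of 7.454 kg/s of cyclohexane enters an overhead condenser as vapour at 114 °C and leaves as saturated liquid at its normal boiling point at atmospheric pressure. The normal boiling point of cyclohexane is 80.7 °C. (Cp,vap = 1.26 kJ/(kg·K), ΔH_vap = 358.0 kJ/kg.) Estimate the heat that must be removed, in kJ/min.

Q_c = 179000 kJ/min

vapour 114→80.7 °C: -41.958 kJ/kg
condensation at 80.7 °C: -358 kJ/kg
Δh = -41.958 + -358 = -399.96 kJ/kg
Q = ṁ·Δh = 7.454 kg/s × -399.96 kJ/kg = -2981.3 kJ/s
|Q| = 2981.3 kW = 178880 kJ/min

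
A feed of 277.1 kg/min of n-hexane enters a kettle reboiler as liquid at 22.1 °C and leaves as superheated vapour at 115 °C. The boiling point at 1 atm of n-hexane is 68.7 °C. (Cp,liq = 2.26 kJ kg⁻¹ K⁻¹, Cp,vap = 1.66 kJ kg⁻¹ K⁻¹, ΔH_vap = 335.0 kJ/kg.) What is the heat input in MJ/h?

Q = 8600 MJ/h

liquid 22.1→68.7 °C: 105.32 kJ/kg
vaporisation at 68.7 °C: 335 kJ/kg
vapour 68.7→115 °C: 76.858 kJ/kg
Δh = 105.32 + 335 + 76.858 = 517.17 kJ/kg
Q = ṁ·Δh = 277.1 kg/min × 517.17 kJ/kg = 143310 kJ/min
|Q| = 2388.5 kW = 8598.5 MJ/h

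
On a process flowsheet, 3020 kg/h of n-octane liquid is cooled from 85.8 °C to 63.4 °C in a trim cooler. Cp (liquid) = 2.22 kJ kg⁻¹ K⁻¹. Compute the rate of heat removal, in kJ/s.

Q_c = 41.7 kJ/s

Q = ṁ·Cp·ΔT = 3020 × 2.22 × (63.4 − 85.8) = -150180 kJ/h
Converting: 150180 / 3600 s = 41.716 kW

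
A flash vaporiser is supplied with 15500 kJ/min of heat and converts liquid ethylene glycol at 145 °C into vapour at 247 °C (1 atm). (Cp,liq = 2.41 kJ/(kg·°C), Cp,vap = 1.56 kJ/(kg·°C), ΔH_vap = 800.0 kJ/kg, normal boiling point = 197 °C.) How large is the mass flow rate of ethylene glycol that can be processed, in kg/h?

Δh = 2.41×(197−145) + 800.0 + 1.56×(247−197) = 1003.3 kJ/kg
Q = 15500 kJ/min = 258.33 kJ/s = 930000 kJ/h
ṁ = Q/Δh = 930000 / 1003.3 = 926.92 kg/h

ṁ = 927 kg/h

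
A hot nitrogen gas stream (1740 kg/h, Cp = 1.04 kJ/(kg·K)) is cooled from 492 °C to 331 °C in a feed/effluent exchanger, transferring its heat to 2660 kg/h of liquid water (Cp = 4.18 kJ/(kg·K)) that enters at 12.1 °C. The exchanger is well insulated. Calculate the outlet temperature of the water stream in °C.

Heat released by hot stream: Q = 1740 × 1.04 × (492 − 331) = 291350 kJ/h
Energy balance on cold side (adiabatic exchanger): Q = ṁ_c·Cp_c·(T_c,out − T_c,in)
T_c,out = 12.1 + 291350/(2660 × 4.18) = 38.303 °C

T_c,out = 38.3 °C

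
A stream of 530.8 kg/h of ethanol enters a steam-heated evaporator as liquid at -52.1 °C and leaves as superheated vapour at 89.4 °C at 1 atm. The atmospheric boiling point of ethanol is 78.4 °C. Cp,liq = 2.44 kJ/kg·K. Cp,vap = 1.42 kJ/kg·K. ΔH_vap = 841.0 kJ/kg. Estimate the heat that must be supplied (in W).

liquid -52.1→78.4 °C: 318.42 kJ/kg
vaporisation at 78.4 °C: 841 kJ/kg
vapour 78.4→89.4 °C: 15.62 kJ/kg
Δh = 318.42 + 841 + 15.62 = 1175 kJ/kg
Q = ṁ·Δh = 530.8 kg/h × 1175 kJ/kg = 623710 kJ/h
|Q| = 173.25 kW = 173250 W

Q = 173000 W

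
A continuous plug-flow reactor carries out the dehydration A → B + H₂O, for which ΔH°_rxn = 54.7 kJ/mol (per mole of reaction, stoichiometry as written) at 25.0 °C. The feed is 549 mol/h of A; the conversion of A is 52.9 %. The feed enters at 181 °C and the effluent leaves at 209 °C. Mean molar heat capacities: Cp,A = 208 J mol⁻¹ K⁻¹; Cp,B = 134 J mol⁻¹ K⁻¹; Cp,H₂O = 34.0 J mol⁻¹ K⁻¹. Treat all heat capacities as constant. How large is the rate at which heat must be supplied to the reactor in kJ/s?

Q_in = 4.71 kJ/s

Extent of reaction ξ = 0.529 × 549 = 290.42 mol/h
Reaction term: ξ·ΔH°_rxn = 290.42 × 54.7 = 15886 kJ/h
Sensible, feed 181→25 °C: -17814 kJ/h
Outlet flows (mol/h): A 258.58, B 290.42, H₂O 290.42
Sensible, products 25→209 °C: 18874 kJ/h
Q = ΔH = 16946 kJ/h = 4.7072 kW
Heat supplied = 4.7072 kJ/s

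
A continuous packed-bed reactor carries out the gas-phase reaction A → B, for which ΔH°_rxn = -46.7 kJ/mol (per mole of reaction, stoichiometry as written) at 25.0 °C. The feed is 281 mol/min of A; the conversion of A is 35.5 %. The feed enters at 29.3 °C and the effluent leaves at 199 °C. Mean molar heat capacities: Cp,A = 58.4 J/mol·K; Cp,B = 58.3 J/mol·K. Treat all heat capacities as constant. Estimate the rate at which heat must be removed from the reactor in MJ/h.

Q_out = 113 MJ/h

Extent of reaction ξ = 0.355 × 281 = 99.755 mol/min
Reaction term: ξ·ΔH°_rxn = 99.755 × -46.7 = -4658.6 kJ/min
Sensible, feed 29.3→25 °C: -70.565 kJ/min
Outlet flows (mol/min): A 181.25, B 99.755
Sensible, products 25→199 °C: 2853.7 kJ/min
Q = ΔH = -1875.4 kJ/min = -31.257 kW
Heat removed = 112.53 MJ/h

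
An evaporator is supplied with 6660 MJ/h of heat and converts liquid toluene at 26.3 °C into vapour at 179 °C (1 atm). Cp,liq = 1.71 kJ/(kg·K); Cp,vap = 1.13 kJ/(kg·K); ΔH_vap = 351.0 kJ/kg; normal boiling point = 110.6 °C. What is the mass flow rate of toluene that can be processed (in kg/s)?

Δh = 1.71×(110.6−26.3) + 351.0 + 1.13×(179−110.6) = 572.45 kJ/kg
Q = 6660 MJ/h = 1850 kJ/s = 1850 kJ/s
ṁ = Q/Δh = 1850 / 572.45 = 3.2318 kg/s

ṁ = 3.23 kg/s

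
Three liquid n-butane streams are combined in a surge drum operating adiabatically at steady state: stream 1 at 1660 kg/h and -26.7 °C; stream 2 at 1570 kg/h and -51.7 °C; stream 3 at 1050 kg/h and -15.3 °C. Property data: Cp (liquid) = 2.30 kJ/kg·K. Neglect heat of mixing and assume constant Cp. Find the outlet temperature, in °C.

T_out = -33.1 °C

Energy balance with Q = 0: Σ ṁᵢCp,ᵢ(T_out − Tᵢ) = 0
T_out = Σ ṁᵢCp,ᵢTᵢ / Σ ṁᵢCp,ᵢ
      = -325580 / 9844 = -33.074 °C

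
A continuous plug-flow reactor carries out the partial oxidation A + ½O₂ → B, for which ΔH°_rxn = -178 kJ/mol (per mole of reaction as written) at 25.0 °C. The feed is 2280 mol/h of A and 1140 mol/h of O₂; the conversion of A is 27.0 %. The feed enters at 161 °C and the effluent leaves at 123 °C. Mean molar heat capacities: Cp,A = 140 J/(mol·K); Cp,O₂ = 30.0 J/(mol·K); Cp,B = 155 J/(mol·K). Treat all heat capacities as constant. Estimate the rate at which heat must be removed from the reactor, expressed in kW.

Extent of reaction ξ = 0.270 × 2280 = 615.6 mol/h
Reaction term: ξ·ΔH°_rxn = 615.6 × -178 = -109580 kJ/h
Sensible, feed 161→25 °C: -48062 kJ/h
Outlet flows (mol/h): A 1664.4, O₂ 832.2, B 615.6
Sensible, products 25→123 °C: 34633 kJ/h
Q = ΔH = -123010 kJ/h = -34.168 kW
Heat removed = 34.168 kW

Q_out = 34.2 kW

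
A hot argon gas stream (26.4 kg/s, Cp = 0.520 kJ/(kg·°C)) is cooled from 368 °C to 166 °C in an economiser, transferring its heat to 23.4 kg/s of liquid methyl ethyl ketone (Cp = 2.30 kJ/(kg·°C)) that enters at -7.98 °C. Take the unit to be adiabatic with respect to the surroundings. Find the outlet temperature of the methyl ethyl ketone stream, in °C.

T_c,out = 43.5 °C

Heat released by hot stream: Q = 26.4 × 0.520 × (368 − 166) = 2773.1 kJ/s
Energy balance on cold side (adiabatic exchanger): Q = ṁ_c·Cp_c·(T_c,out − T_c,in)
T_c,out = -7.98 + 2773.1/(23.4 × 2.30) = 43.545 °C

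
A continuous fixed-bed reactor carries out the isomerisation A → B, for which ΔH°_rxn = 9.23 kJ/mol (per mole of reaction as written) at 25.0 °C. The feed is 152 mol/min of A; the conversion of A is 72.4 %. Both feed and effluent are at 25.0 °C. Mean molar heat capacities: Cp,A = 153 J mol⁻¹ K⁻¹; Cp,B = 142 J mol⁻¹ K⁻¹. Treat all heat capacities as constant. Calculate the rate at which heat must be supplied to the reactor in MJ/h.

Q_in = 60.9 MJ/h

Extent of reaction ξ = 0.724 × 152 = 110.05 mol/min
Reaction term: ξ·ΔH°_rxn = 110.05 × 9.23 = 1015.7 kJ/min
Q = ΔH = 1015.7 kJ/min = 16.929 kW
Heat supplied = 60.945 MJ/h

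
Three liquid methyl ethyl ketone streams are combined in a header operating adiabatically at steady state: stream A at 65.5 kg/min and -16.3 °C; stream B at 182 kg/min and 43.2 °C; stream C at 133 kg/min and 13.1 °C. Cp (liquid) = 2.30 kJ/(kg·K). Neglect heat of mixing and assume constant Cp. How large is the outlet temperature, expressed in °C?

T_out = 22.4 °C

Energy balance with Q = 0: Σ ṁᵢCp,ᵢ(T_out − Tᵢ) = 0
Σ ṁᵢCp,ᵢTᵢ = 65.5×2.30×-16.3 + 182×2.30×43.2 + 133×2.30×13.1 = 19635
Σ ṁᵢCp,ᵢ = 65.5×2.30 + 182×2.30 + 133×2.30 = 875.15
T_out = 19635 / 875.15 = 22.436 °C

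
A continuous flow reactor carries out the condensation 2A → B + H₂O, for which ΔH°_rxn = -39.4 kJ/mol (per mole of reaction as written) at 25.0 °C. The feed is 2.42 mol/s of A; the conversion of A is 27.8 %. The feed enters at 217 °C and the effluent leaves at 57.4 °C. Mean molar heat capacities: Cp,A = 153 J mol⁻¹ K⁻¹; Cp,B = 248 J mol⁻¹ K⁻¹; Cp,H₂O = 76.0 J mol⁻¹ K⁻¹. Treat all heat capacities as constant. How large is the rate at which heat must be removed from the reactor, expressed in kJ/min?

Extent of reaction ξ = 0.278 × 2.42 / 2 = 0.33638 mol/s
Reaction term: ξ·ΔH°_rxn = 0.33638 × -39.4 = -13.253 kJ/s
Sensible, feed 217→25 °C: -71.09 kJ/s
Outlet flows (mol/s): A 1.7472, B 0.33638, H₂O 0.33638
Sensible, products 25→57.4 °C: 12.193 kJ/s
Q = ΔH = -72.151 kJ/s = -72.151 kW
Heat removed = 4329 kJ/min

Q_out = 4330 kJ/min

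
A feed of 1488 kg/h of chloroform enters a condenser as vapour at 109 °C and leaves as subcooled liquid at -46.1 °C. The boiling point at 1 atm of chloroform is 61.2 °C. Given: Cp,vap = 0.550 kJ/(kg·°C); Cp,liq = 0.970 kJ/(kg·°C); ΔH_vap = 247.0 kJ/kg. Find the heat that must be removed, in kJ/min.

vapour 109→61.2 °C: -26.29 kJ/kg
condensation at 61.2 °C: -247 kJ/kg
liquid 61.2→-46.1 °C: -104.08 kJ/kg
Δh = -26.29 + -247 + -104.08 = -377.37 kJ/kg
Q = ṁ·Δh = 1488 kg/h × -377.37 kJ/kg = -561530 kJ/h
|Q| = 155.98 kW = 9358.8 kJ/min

Q_c = 9360 kJ/min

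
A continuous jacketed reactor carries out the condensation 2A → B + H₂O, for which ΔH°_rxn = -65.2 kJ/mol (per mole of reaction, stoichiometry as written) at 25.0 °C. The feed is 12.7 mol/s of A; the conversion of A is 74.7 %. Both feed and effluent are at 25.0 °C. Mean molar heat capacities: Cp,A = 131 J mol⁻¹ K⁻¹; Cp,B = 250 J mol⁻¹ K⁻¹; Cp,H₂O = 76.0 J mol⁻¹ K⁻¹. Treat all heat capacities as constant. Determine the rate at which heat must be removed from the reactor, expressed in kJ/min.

Extent of reaction ξ = 0.747 × 12.7 / 2 = 4.7434 mol/s
Reaction term: ξ·ΔH°_rxn = 4.7434 × -65.2 = -309.27 kJ/s
Q = ΔH = -309.27 kJ/s = -309.27 kW
Heat removed = 18556 kJ/min

Q_out = 18600 kJ/min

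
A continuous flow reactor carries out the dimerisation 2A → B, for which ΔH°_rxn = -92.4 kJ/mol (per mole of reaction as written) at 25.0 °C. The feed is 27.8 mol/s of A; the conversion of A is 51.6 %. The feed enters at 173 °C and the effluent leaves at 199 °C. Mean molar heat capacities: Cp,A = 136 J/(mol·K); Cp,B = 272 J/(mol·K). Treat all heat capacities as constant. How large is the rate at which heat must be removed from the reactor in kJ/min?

Extent of reaction ξ = 0.516 × 27.8 / 2 = 7.1724 mol/s
Reaction term: ξ·ΔH°_rxn = 7.1724 × -92.4 = -662.73 kJ/s
Sensible, feed 173→25 °C: -559.56 kJ/s
Outlet flows (mol/s): A 13.455, B 7.1724
Sensible, products 25→199 °C: 657.86 kJ/s
Q = ΔH = -564.43 kJ/s = -564.43 kW
Heat removed = 33866 kJ/min

Q_out = 33900 kJ/min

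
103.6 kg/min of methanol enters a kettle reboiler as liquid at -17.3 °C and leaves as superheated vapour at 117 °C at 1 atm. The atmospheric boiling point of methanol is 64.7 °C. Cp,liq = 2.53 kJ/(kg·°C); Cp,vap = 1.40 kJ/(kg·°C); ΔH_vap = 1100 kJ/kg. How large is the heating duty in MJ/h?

liquid -17.3→64.7 °C: 207.46 kJ/kg
vaporisation at 64.7 °C: 1100 kJ/kg
vapour 64.7→117 °C: 73.22 kJ/kg
Δh = 207.46 + 1100 + 73.22 = 1380.7 kJ/kg
Q = ṁ·Δh = 103.6 kg/min × 1380.7 kJ/kg = 143040 kJ/min
|Q| = 2384 kW = 8582.3 MJ/h

Q = 8580 MJ/h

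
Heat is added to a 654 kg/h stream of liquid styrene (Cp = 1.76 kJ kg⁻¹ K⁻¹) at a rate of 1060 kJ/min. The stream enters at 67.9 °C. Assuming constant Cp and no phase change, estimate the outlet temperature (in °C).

Q = 1060 kJ/min = 63600 kJ/h
ΔT = Q/(ṁ·Cp) = 63600/(654×1.76) = 55.254 K
T_out = 67.9 + 55.254 = 123.15 °C

T_out = 123 °C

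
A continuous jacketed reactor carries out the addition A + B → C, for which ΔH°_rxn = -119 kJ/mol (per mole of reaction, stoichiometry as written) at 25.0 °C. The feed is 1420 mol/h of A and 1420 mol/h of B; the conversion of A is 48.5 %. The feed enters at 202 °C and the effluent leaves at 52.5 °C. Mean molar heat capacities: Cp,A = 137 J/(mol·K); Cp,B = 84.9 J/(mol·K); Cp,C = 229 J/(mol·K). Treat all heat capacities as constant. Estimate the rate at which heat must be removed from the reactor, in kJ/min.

Q_out = 2150 kJ/min

Extent of reaction ξ = 0.485 × 1420 = 688.7 mol/h
Reaction term: ξ·ΔH°_rxn = 688.7 × -119 = -81955 kJ/h
Sensible, feed 202→25 °C: -55772 kJ/h
Outlet flows (mol/h): A 731.3, B 731.3, C 688.7
Sensible, products 25→52.5 °C: 8799.7 kJ/h
Q = ΔH = -128930 kJ/h = -35.813 kW
Heat removed = 2148.8 kJ/min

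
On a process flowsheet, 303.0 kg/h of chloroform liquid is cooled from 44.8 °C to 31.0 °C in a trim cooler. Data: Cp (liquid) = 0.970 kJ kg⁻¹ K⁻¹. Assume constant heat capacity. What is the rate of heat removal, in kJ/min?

Q_c = 67.6 kJ/min

Q = ṁ·Cp·ΔT = 303.0 × 0.970 × (31.0 − 44.8) = -4056 kJ/h
Converting: 4056 / 3600 s = 1.1267 kW
Cooling duty = 67.599 kJ/min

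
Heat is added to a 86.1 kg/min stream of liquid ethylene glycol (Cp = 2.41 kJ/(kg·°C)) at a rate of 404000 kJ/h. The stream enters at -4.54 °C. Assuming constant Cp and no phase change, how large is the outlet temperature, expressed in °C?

Q = 404000 kJ/h = 6733.3 kJ/min
ΔT = Q/(ṁ·Cp) = 6733.3/(86.1×2.41) = 32.45 K
T_out = -4.54 + 32.45 = 27.91 °C

T_out = 27.9 °C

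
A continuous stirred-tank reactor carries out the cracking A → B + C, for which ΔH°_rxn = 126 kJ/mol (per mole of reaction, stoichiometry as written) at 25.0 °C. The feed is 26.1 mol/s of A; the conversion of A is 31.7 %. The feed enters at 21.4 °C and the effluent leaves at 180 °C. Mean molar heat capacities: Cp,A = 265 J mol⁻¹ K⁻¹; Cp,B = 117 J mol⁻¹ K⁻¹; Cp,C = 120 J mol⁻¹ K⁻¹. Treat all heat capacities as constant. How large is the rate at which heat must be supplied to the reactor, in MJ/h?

Extent of reaction ξ = 0.317 × 26.1 = 8.2737 mol/s
Reaction term: ξ·ΔH°_rxn = 8.2737 × 126 = 1042.5 kJ/s
Sensible, feed 21.4→25 °C: 24.899 kJ/s
Outlet flows (mol/s): A 17.826, B 8.2737, C 8.2737
Sensible, products 25→180 °C: 1036.1 kJ/s
Q = ΔH = 2103.5 kJ/s = 2103.5 kW
Heat supplied = 7572.7 MJ/h

Q_in = 7570 MJ/h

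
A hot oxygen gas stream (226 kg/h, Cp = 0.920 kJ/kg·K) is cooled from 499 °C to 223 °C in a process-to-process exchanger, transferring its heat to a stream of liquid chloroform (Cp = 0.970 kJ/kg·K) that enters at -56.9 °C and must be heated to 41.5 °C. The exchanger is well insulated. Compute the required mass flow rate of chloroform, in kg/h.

Heat released by hot stream: Q = 226 × 0.920 × (499 − 223) = 57386 kJ/h
Energy balance on cold side (adiabatic exchanger): Q = ṁ_c·Cp_c·(T_c,out − T_c,in)
ṁ_c = 57386 / [0.970 × (41.5 − -56.9)] = 601.23 kg/h

ṁ_c = 601 kg/h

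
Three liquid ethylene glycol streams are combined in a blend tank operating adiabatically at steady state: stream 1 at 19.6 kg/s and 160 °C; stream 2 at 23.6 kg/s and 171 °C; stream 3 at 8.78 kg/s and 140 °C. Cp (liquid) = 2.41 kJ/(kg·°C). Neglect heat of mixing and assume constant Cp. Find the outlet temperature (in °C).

T_out = 162 °C

No heat crosses the boundary, so H_out = H_in.
Σ ṁᵢCp,ᵢTᵢ = 19.6×2.41×160 + 23.6×2.41×171 + 8.78×2.41×140 = 20246
Σ ṁᵢCp,ᵢ = 19.6×2.41 + 23.6×2.41 + 8.78×2.41 = 125.27
T_out = 20246 / 125.27 = 161.62 °C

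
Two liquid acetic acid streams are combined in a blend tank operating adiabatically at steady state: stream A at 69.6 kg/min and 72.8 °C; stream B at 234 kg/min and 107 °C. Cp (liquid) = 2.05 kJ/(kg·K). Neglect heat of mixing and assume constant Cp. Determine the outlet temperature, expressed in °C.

No heat crosses the boundary, so H_out = H_in.
Σ ṁᵢCp,ᵢTᵢ = 69.6×2.05×72.8 + 234×2.05×107 = 61715
Σ ṁᵢCp,ᵢ = 69.6×2.05 + 234×2.05 = 622.38
T_out = 61715 / 622.38 = 99.16 °C

T_out = 99.2 °C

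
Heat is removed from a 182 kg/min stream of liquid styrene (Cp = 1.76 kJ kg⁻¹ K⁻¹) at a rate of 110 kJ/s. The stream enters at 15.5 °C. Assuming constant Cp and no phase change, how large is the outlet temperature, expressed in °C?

Q = 110 kJ/s = 6600 kJ/min
ΔT = Q/(ṁ·Cp) = 6600/(182×1.76) = 20.604 K
T_out = 15.5 − 20.604 = -5.1044 °C

T_out = -5.10 °C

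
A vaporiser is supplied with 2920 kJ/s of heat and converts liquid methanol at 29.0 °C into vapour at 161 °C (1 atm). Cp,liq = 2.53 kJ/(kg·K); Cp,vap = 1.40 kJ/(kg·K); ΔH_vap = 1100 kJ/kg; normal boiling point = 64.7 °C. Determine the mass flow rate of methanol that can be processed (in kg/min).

ṁ = 132 kg/min

Δh = 2.53×(64.7−29.0) + 1100 + 1.40×(161−64.7) = 1325.1 kJ/kg
Q = 2920 kJ/s = 2920 kJ/s = 175200 kJ/min
ṁ = Q/Δh = 175200 / 1325.1 = 132.21 kg/min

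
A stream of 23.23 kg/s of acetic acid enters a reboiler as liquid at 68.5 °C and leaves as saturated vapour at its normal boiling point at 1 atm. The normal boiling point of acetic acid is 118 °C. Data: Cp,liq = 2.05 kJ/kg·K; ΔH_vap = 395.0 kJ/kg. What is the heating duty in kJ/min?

Q = 692000 kJ/min

liquid 68.5→118 °C: 101.47 kJ/kg
vaporisation at 118 °C: 395 kJ/kg
Δh = 101.47 + 395 = 496.48 kJ/kg
Q = ṁ·Δh = 23.23 kg/s × 496.48 kJ/kg = 11533 kJ/s
|Q| = 11533 kW = 691990 kJ/min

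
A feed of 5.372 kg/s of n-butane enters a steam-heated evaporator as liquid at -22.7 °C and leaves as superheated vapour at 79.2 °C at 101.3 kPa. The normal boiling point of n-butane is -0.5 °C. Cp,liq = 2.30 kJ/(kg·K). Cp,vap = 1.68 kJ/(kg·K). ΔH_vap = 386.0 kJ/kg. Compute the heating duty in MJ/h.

liquid -22.7→-0.5 °C: 51.06 kJ/kg
vaporisation at -0.5 °C: 386 kJ/kg
vapour -0.5→79.2 °C: 133.9 kJ/kg
Δh = 51.06 + 386 + 133.9 = 570.96 kJ/kg
Q = ṁ·Δh = 5.372 kg/s × 570.96 kJ/kg = 3067.2 kJ/s
|Q| = 3067.2 kW = 11042 MJ/h

Q = 11000 MJ/h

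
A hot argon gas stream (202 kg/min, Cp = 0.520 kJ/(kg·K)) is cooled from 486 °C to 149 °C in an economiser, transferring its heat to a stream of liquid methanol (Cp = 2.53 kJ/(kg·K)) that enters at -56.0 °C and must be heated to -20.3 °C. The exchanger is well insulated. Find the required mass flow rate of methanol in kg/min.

Heat released by hot stream: Q = 202 × 0.520 × (486 − 149) = 35398 kJ/min
Energy balance on cold side (adiabatic exchanger): Q = ṁ_c·Cp_c·(T_c,out − T_c,in)
ṁ_c = 35398 / [2.53 × (-20.3 − -56.0)] = 391.92 kg/min

ṁ_c = 392 kg/min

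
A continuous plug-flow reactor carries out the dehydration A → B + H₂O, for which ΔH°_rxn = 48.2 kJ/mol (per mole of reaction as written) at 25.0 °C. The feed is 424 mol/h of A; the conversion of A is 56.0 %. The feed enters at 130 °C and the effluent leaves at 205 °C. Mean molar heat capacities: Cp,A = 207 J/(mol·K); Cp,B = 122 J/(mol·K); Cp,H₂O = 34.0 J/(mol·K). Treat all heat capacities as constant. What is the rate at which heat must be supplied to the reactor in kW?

Extent of reaction ξ = 0.560 × 424 = 237.44 mol/h
Reaction term: ξ·ΔH°_rxn = 237.44 × 48.2 = 11445 kJ/h
Sensible, feed 130→25 °C: -9215.6 kJ/h
Outlet flows (mol/h): A 186.56, B 237.44, H₂O 237.44
Sensible, products 25→205 °C: 13619 kJ/h
Q = ΔH = 15848 kJ/h = 4.4021 kW
Heat supplied = 4.4021 kW

Q_in = 4.40 kW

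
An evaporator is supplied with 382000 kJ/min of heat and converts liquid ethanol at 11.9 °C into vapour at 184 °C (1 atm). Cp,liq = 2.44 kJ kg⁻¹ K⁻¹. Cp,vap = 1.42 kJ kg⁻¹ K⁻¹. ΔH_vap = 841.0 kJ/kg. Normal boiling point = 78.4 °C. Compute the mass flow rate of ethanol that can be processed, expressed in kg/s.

ṁ = 5.52 kg/s

Δh = 2.44×(78.4−11.9) + 841.0 + 1.42×(184−78.4) = 1153.2 kJ/kg
Q = 382000 kJ/min = 6366.7 kJ/s = 6366.7 kJ/s
ṁ = Q/Δh = 6366.7 / 1153.2 = 5.5208 kg/s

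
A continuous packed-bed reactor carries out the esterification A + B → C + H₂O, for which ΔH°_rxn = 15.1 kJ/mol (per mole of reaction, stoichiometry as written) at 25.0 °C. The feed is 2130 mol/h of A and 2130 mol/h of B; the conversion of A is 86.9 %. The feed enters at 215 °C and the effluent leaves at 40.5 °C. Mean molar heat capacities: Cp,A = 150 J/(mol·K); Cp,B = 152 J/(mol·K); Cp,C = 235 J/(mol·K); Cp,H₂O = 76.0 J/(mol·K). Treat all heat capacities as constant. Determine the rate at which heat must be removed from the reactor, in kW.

Extent of reaction ξ = 0.869 × 2130 = 1851 mol/h
Reaction term: ξ·ΔH°_rxn = 1851 × 15.1 = 27950 kJ/h
Sensible, feed 215→25 °C: -122220 kJ/h
Outlet flows (mol/h): A 279.03, B 279.03, C 1851, H₂O 1851
Sensible, products 25→40.5 °C: 10229 kJ/h
Q = ΔH = -84041 kJ/h = -23.345 kW
Heat removed = 23.345 kW

Q_out = 23.3 kW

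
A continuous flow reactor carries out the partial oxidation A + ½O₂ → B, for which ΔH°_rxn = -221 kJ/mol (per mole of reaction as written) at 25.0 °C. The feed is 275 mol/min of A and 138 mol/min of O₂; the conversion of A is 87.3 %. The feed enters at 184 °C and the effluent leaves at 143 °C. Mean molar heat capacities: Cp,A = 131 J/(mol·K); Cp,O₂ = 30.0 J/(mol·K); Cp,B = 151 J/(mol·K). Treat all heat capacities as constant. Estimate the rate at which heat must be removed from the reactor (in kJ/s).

Q_out = 909 kJ/s

Extent of reaction ξ = 0.873 × 275 = 240.07 mol/min
Reaction term: ξ·ΔH°_rxn = 240.07 × -221 = -53057 kJ/min
Sensible, feed 184→25 °C: -6386.2 kJ/min
Outlet flows (mol/min): A 34.925, O₂ 17.963, B 240.07
Sensible, products 25→143 °C: 4881.1 kJ/min
Q = ΔH = -54562 kJ/min = -909.36 kW
Heat removed = 909.36 kJ/s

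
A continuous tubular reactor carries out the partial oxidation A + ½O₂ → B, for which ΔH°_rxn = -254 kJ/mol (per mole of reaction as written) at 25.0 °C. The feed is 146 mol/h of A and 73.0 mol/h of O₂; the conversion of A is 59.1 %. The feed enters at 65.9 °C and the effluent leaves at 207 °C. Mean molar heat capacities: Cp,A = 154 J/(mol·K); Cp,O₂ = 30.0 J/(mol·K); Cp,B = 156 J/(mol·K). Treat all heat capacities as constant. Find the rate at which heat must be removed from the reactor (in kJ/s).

Q_out = 5.18 kJ/s

Extent of reaction ξ = 0.591 × 146 = 86.286 mol/h
Reaction term: ξ·ΔH°_rxn = 86.286 × -254 = -21917 kJ/h
Sensible, feed 65.9→25 °C: -1009.2 kJ/h
Outlet flows (mol/h): A 59.714, O₂ 29.857, B 86.286
Sensible, products 25→207 °C: 4286.5 kJ/h
Q = ΔH = -18639 kJ/h = -5.1776 kW
Heat removed = 5.1776 kJ/s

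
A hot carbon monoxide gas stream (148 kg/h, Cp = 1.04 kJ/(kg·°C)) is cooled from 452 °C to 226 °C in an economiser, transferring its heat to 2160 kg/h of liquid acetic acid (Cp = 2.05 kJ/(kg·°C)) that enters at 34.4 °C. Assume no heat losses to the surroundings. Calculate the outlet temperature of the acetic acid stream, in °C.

T_c,out = 42.3 °C

Heat released by hot stream: Q = 148 × 1.04 × (452 − 226) = 34786 kJ/h
Energy balance on cold side (adiabatic exchanger): Q = ṁ_c·Cp_c·(T_c,out − T_c,in)
T_c,out = 34.4 + 34786/(2160 × 2.05) = 42.256 °C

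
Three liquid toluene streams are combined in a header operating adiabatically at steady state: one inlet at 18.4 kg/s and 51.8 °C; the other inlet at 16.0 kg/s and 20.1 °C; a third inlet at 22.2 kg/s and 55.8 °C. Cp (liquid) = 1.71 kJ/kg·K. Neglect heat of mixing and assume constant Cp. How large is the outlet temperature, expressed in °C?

T_out = 44.4 °C

No heat crosses the boundary, so H_out = H_in.
Σ ṁᵢCp,ᵢTᵢ = 18.4×1.71×51.8 + 16.0×1.71×20.1 + 22.2×1.71×55.8 = 4298.1
Σ ṁᵢCp,ᵢ = 18.4×1.71 + 16.0×1.71 + 22.2×1.71 = 96.786
T_out = 4298.1 / 96.786 = 44.408 °C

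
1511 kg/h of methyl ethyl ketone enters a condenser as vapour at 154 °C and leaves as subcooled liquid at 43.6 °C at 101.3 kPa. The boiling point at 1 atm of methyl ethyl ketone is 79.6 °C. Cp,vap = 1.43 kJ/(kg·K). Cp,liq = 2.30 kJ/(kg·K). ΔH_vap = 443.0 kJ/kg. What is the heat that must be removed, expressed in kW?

vapour 154→79.6 °C: -106.39 kJ/kg
condensation at 79.6 °C: -443 kJ/kg
liquid 79.6→43.6 °C: -82.8 kJ/kg
Δh = -106.39 + -443 + -82.8 = -632.19 kJ/kg
Q = ṁ·Δh = 1511 kg/h × -632.19 kJ/kg = -955240 kJ/h
|Q| = 265.35 kW

Q_c = 265 kW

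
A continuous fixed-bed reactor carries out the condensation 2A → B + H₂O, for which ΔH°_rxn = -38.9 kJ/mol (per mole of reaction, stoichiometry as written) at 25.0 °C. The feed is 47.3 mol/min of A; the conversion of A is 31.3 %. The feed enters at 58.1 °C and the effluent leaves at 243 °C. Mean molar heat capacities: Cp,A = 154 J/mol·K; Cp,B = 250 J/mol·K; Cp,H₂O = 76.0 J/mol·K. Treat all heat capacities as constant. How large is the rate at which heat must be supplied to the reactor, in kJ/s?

Extent of reaction ξ = 0.313 × 47.3 / 2 = 7.4024 mol/min
Reaction term: ξ·ΔH°_rxn = 7.4024 × -38.9 = -287.96 kJ/min
Sensible, feed 58.1→25 °C: -241.11 kJ/min
Outlet flows (mol/min): A 32.495, B 7.4024, H₂O 7.4024
Sensible, products 25→243 °C: 1617 kJ/min
Q = ΔH = 1087.9 kJ/min = 18.132 kW
Heat supplied = 18.132 kJ/s

Q_in = 18.1 kJ/s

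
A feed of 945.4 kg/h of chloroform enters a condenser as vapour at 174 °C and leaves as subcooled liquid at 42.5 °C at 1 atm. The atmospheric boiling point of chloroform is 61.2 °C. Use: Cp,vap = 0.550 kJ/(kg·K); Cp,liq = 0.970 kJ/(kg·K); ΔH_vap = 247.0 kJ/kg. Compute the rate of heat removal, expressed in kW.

vapour 174→61.2 °C: -62.04 kJ/kg
condensation at 61.2 °C: -247 kJ/kg
liquid 61.2→42.5 °C: -18.139 kJ/kg
Δh = -62.04 + -247 + -18.139 = -327.18 kJ/kg
Q = ṁ·Δh = 945.4 kg/h × -327.18 kJ/kg = -309320 kJ/h
|Q| = 85.921 kW

Q_c = 85.9 kW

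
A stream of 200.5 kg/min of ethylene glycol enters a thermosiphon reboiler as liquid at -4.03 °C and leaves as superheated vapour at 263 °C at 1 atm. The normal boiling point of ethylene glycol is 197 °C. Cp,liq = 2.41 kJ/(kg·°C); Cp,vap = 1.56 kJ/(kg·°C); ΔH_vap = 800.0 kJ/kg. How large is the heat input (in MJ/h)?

liquid -4.03→197 °C: 484.48 kJ/kg
vaporisation at 197 °C: 800 kJ/kg
vapour 197→263 °C: 102.96 kJ/kg
Δh = 484.48 + 800 + 102.96 = 1387.4 kJ/kg
Q = ṁ·Δh = 200.5 kg/min × 1387.4 kJ/kg = 278180 kJ/min
|Q| = 4636.4 kW = 16691 MJ/h

Q = 16700 MJ/h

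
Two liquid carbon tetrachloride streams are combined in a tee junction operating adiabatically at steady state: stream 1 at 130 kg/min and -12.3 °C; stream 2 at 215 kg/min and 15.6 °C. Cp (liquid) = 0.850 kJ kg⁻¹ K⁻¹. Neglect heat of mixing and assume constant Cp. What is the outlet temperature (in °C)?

T_out = 5.09 °C

No heat crosses the boundary, so H_out = H_in.
Σ ṁᵢCp,ᵢTᵢ = 130×0.850×-12.3 + 215×0.850×15.6 = 1491.8
Σ ṁᵢCp,ᵢ = 130×0.850 + 215×0.850 = 293.25
T_out = 1491.8 / 293.25 = 5.087 °C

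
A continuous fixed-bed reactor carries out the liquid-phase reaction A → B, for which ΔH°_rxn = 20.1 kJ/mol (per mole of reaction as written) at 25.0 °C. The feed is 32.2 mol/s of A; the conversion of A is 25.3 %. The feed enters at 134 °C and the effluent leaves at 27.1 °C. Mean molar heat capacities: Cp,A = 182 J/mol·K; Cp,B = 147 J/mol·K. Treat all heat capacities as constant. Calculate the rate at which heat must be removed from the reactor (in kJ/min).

Q_out = 27800 kJ/min

Extent of reaction ξ = 0.253 × 32.2 = 8.1466 mol/s
Reaction term: ξ·ΔH°_rxn = 8.1466 × 20.1 = 163.75 kJ/s
Sensible, feed 134→25 °C: -638.78 kJ/s
Outlet flows (mol/s): A 24.053, B 8.1466
Sensible, products 25→27.1 °C: 11.708 kJ/s
Q = ΔH = -463.33 kJ/s = -463.33 kW
Heat removed = 27800 kJ/min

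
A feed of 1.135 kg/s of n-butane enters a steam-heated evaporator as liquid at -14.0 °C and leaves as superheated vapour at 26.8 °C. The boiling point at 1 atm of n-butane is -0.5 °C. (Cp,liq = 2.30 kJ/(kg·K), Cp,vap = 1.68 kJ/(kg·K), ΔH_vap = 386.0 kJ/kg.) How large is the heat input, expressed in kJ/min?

Q = 31500 kJ/min

liquid -14.0→-0.5 °C: 31.05 kJ/kg
vaporisation at -0.5 °C: 386 kJ/kg
vapour -0.5→26.8 °C: 45.864 kJ/kg
Δh = 31.05 + 386 + 45.864 = 462.91 kJ/kg
Q = ṁ·Δh = 1.135 kg/s × 462.91 kJ/kg = 525.41 kJ/s
|Q| = 525.41 kW = 31524 kJ/min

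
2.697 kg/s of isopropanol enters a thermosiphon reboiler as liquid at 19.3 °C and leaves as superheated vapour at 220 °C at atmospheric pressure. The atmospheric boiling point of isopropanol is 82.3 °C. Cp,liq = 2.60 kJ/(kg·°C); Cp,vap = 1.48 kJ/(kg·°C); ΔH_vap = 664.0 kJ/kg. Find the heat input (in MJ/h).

liquid 19.3→82.3 °C: 163.8 kJ/kg
vaporisation at 82.3 °C: 664 kJ/kg
vapour 82.3→220 °C: 203.8 kJ/kg
Δh = 163.8 + 664 + 203.8 = 1031.6 kJ/kg
Q = ṁ·Δh = 2.697 kg/s × 1031.6 kJ/kg = 2782.2 kJ/s
|Q| = 2782.2 kW = 10016 MJ/h

Q = 10000 MJ/h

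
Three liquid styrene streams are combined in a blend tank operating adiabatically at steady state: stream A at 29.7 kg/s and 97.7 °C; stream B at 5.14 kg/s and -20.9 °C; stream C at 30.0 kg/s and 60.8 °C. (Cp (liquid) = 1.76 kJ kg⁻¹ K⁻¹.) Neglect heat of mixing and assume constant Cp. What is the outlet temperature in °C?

T_out = 71.2 °C

Energy balance with Q = 0: Σ ṁᵢCp,ᵢ(T_out − Tᵢ) = 0
T_out = Σ ṁᵢCp,ᵢTᵢ / Σ ṁᵢCp,ᵢ
      = 8128.1 / 114.12 = 71.226 °C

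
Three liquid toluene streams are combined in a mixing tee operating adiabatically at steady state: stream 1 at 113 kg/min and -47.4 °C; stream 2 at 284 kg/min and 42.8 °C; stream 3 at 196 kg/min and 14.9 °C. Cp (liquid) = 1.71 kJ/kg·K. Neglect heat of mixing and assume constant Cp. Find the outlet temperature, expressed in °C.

T_out = 16.4 °C

Energy balance with Q = 0: Σ ṁᵢCp,ᵢ(T_out − Tᵢ) = 0
T_out = Σ ṁᵢCp,ᵢTᵢ / Σ ṁᵢCp,ᵢ
      = 16620 / 1014 = 16.39 °C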